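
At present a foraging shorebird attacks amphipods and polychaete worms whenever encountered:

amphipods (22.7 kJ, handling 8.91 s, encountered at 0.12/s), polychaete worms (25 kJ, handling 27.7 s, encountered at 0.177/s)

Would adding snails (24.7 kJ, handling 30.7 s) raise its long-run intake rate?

No

Current rate: (0.12×22.7 + 0.177×25)/(1 + 0.12×8.91 + 0.177×27.7) = 1.025 kJ/s.
Profitability of snails: 24.7/30.7 = 0.8046 kJ/s.
Since 0.8046 < R, time spent handling snails is better spent searching.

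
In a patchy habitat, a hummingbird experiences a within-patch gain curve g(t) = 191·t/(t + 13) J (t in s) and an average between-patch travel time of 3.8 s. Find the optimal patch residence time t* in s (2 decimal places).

7.03 s

Maximise g(t)/(T+t): set derivative to zero → g'(t)(T+t) = g(t).
g'(t) = 191·13/(t + 13)². Setting 191·13/(t+13)² = 191t/[(t+13)(3.8+t)] gives 13(3.8+t) = t(t+13), so t² = 13×3.8 = 49.4.
t* = √49.4 = 7.029 s.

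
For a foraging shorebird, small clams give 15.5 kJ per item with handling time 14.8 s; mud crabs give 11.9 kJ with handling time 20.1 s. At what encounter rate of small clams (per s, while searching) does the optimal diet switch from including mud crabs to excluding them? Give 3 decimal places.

0.088 per s

The zero-one rule: include mud crabs iff E₂/h₂ > λE₁/(1+λh₁). Equality gives the switch point.
λE₁h₂ = E₂ + λE₂h₁ ⇒ λ = E₂/(E₁h₂ − E₂h₁) = 11.9/(311.6 − 176.1) = 0.08787 per s.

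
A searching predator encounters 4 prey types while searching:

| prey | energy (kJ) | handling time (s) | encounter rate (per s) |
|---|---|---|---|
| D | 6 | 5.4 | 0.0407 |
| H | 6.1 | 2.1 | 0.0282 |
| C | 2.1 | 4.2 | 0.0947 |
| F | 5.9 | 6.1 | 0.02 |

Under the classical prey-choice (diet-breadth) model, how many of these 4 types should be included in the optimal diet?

4

E/h in descending order: H 2.9, D 1.11, F 0.967, C 0.5 kJ/s. The optimal diet is the largest prefix of this list for which every included type satisfies E_i/h_i > R on the types above it.
Rate on top 1: 0.1624. D: 1.11 > 0.1624 → include.
Rate on top 2: 0.3254. F: 0.967 > 0.3254 → include.
Rate on top 3: 0.3813. C: 0.5 > 0.3813 → include.
Optimal diet: H, D, F, C — 4 of 4 types.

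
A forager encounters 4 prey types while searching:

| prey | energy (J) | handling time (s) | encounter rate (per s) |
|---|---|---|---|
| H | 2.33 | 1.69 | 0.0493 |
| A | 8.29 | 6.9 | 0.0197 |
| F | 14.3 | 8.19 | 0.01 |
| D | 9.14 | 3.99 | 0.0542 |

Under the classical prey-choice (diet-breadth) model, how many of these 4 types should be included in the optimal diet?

E/h in descending order: D 2.29, F 1.75, H 1.38, A 1.2 J/s. The optimal diet is the largest prefix of this list for which every included type satisfies E_i/h_i > R on the types above it.
Rate on top 1: 0.4073. F: 1.75 > 0.4073 → include.
Rate on top 2: 0.4918. H: 1.38 > 0.4918 → include.
Rate on top 3: 0.5453. A: 1.2 > 0.5453 → include.
Optimal diet: D, F, H, A — 4 of 4 types.

4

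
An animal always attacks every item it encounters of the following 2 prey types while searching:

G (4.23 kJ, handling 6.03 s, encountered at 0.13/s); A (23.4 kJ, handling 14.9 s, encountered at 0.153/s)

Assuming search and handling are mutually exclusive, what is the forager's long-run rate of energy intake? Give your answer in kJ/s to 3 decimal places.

R = Σλ_iE_i / (1 + Σλ_ih_i)
Numerator: 0.13×4.23 + 0.153×23.4 = 4.13
Denominator: 1 + 0.13×6.03 + 0.153×14.9 = 4.064
R = 4.13/4.064 = 1.016 kJ/s

1.016 kJ/s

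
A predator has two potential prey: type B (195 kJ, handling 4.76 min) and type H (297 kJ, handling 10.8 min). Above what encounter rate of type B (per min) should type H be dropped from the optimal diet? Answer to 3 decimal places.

0.429 per min

The zero-one rule: include type H iff E₂/h₂ > λE₁/(1+λh₁). Equality gives the switch point.
λE₁h₂ = E₂ + λE₂h₁ ⇒ λ = E₂/(E₁h₂ − E₂h₁) = 297/(2106 − 1414) = 0.429 per min.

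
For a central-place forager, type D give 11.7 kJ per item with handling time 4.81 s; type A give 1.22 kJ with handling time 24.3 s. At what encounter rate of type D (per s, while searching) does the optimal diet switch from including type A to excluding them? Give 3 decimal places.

At the threshold, the rate on type D alone equals the profitability of type A: λ·11.7/(1 + λ·4.81) = 1.22/24.3 = 0.05021.
Rearranging, λ(11.7 − 0.05021×4.81) = 0.05021, so λ = 0.05021/11.46 = 0.004382 per s.

0.004 per s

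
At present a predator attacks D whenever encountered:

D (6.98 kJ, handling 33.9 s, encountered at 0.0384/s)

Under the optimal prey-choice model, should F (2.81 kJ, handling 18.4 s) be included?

On D alone, R = ΣλE/(1+Σλh) = 0.268/2.302 = 0.1164 kJ/s.
Profitability of F: 2.81/18.4 = 0.1527 kJ/s.
Since 0.1527 > R, including F increases the long-run rate.

Yes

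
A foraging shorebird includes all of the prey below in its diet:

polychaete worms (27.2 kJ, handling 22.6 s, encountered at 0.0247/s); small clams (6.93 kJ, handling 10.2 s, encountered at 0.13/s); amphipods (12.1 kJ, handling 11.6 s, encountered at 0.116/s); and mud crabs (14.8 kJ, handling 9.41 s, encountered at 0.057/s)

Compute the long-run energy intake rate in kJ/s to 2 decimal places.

R = Σλ_iE_i / (1 + Σλ_ih_i)
Numerator: 0.0247×27.2 + 0.13×6.93 + 0.116×12.1 + 0.057×14.8 = 3.82
Denominator: 1 + 0.0247×22.6 + 0.13×10.2 + 0.116×11.6 + 0.057×9.41 = 4.766
R = 3.82/4.766 = 0.8015 kJ/s

0.80 kJ/s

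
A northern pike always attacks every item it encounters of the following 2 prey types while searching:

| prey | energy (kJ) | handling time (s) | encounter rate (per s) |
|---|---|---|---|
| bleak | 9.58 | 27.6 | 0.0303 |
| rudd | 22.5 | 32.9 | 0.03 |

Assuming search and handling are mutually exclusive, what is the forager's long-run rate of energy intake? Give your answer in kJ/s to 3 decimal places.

R = (0.0303×9.58 + 0.03×22.5) / (1 + 0.0303×27.6 + 0.03×32.9) = 0.9653/2.823 = 0.3419 kJ/s.

0.342 kJ/s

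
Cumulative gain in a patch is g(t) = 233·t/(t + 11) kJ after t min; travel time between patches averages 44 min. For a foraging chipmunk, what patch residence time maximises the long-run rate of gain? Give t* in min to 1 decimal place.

22.0 min

Optimal t* satisfies g'(t*) = g(t*)/(T + t*).
g'(t) = 233·11/(t + 11)². Setting 233·11/(t+11)² = 233t/[(t+11)(44+t)] gives 11(44+t) = t(t+11), so t² = 11×44 = 484.
t* = √484 = 22 min.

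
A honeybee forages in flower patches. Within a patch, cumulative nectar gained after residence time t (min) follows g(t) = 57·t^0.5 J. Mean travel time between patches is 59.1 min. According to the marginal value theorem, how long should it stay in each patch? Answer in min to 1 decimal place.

59.1 min

Maximise g(t)/(T+t): set derivative to zero → g'(t)(T+t) = g(t).
g'(t) = 0.5·57·t^-0.5. Setting 0.5·57·t^-0.5 = 57·t^0.5/(59.1+t) gives 0.5(59.1+t) = t, so 0.50·t = 0.5×59.1.
t* = 0.5×59.1/0.50 = 59.1 min.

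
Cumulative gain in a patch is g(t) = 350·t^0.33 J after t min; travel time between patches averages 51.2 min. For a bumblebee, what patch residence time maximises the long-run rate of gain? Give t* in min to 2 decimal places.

25.22 min

Optimal t* satisfies g'(t*) = g(t*)/(T + t*).
g'(t) = 0.33·350·t^-0.67. Setting 0.33·350·t^-0.67 = 350·t^0.33/(51.2+t) gives 0.33(51.2+t) = t, so 0.67·t = 0.33×51.2.
t* = 0.33×51.2/0.67 = 25.22 min.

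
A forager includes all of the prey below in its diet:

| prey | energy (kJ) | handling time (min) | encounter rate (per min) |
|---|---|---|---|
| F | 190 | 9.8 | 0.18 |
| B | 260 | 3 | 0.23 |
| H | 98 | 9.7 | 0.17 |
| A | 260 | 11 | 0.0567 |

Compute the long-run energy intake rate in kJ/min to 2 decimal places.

R = Σλ_iE_i / (1 + Σλ_ih_i)
Numerator: 0.18×190 + 0.23×260 + 0.17×98 + 0.0567×260 = 125.4
Denominator: 1 + 0.18×9.8 + 0.23×3 + 0.17×9.7 + 0.0567×11 = 5.727
R = 125.4/5.727 = 21.9 kJ/min

21.90 kJ/min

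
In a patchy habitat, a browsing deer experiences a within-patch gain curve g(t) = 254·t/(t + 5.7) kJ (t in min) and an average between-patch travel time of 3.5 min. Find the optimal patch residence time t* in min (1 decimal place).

4.5 min

By the marginal value theorem, leave when the instantaneous gain rate g'(t) equals the habitat-wide average g(t)/(T + t).
g'(t) = 254·5.7/(t + 5.7)². Setting 254·5.7/(t+5.7)² = 254t/[(t+5.7)(3.5+t)] gives 5.7(3.5+t) = t(t+5.7), so t² = 5.7×3.5 = 19.95.
t* = √19.95 = 4.467 min.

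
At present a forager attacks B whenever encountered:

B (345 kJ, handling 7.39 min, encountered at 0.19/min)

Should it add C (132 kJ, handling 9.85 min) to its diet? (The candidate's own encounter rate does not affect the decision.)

Current rate: (0.19×345)/(1 + 0.19×7.39) = 27.27 kJ/min.
C: E/h = 132/9.85 = 13.4 kJ/min.
13.4 < 27.27, so adding C would lower the average — exclude it.

No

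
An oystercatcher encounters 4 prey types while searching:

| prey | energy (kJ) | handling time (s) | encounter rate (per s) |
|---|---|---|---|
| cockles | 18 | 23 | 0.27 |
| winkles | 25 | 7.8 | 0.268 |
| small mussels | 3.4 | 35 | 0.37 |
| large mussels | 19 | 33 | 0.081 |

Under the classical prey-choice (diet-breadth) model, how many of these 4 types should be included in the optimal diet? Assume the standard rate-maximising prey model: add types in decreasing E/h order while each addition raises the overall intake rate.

Rank by E/h (kJ/s): winkles 3.21, cockles 0.783, large mussels 0.576, small mussels 0.0971. Include each in turn until the next type's E/h falls below the running intake rate.
Rate on top 1: 2.168. cockles: 0.783 < 2.168 → exclude; stop.
Optimal diet: winkles — 1 of 4 types.

1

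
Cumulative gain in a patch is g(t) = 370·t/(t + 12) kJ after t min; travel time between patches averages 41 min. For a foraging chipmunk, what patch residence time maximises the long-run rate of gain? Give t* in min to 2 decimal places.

22.18 min

Optimal t* satisfies g'(t*) = g(t*)/(T + t*).
g'(t) = 370·12/(t + 12)². Setting 370·12/(t+12)² = 370t/[(t+12)(41+t)] gives 12(41+t) = t(t+12), so t² = 12×41 = 492.
t* = √492 = 22.18 min.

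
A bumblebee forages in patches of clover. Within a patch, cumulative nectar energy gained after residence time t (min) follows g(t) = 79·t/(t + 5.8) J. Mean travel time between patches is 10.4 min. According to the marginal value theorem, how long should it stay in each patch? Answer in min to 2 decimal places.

7.77 min

Maximise g(t)/(T+t): set derivative to zero → g'(t)(T+t) = g(t).
g'(t) = 79·5.8/(t + 5.8)². Setting 79·5.8/(t+5.8)² = 79t/[(t+5.8)(10.4+t)] gives 5.8(10.4+t) = t(t+5.8), so t² = 5.8×10.4 = 60.32.
t* = √60.32 = 7.767 min.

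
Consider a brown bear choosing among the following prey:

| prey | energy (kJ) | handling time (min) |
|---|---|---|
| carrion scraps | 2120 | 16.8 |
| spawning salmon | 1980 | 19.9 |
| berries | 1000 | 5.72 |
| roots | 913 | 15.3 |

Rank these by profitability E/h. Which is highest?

In descending order of E/h:
berries: 1000/5.72 = 175 kJ/min
carrion scraps: 2120/16.8 = 126 kJ/min
spawning salmon: 1980/19.9 = 99.5 kJ/min
roots: 913/15.3 = 59.7 kJ/min

berries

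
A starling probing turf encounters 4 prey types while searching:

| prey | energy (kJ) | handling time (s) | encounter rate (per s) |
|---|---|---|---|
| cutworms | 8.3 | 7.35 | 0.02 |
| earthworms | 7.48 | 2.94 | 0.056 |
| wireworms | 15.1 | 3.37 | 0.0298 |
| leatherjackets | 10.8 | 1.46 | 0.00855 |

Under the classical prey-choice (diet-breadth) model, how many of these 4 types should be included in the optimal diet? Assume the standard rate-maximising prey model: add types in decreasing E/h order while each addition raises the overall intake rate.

4

Rank by E/h (kJ/s): leatherjackets 7.4, wireworms 4.48, earthworms 2.54, cutworms 1.13. Include each in turn until the next type's E/h falls below the running intake rate.
Rate on top 1: 0.0912. wireworms: 4.48 > 0.0912 → include.
Rate on top 2: 0.4873. earthworms: 2.54 > 0.4873 → include.
Rate on top 3: 0.7524. cutworms: 1.13 > 0.7524 → include.
Optimal diet: leatherjackets, wireworms, earthworms, cutworms — 4 of 4 types.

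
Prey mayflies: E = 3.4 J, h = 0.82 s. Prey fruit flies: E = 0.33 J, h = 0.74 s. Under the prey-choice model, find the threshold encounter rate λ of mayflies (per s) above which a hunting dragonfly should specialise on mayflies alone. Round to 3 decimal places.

At the threshold, the rate on mayflies alone equals the profitability of fruit flies: λ·3.4/(1 + λ·0.82) = 0.33/0.74 = 0.4459.
Rearranging, λ(3.4 − 0.4459×0.82) = 0.4459, so λ = 0.4459/3.034 = 0.147 per s.

0.147 per s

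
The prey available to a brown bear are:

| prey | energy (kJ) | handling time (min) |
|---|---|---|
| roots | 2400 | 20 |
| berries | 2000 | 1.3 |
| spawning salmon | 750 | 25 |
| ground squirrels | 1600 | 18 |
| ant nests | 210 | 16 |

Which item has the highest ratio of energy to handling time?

berries

Profitability E/h (kJ/min): roots = 2400/20 = 120, berries = 2000/1.3 = 1.54e+03, spawning salmon = 750/25 = 30, ground squirrels = 1600/18 = 88.9, ant nests = 210/16 = 13.1.
Ranked: berries > roots > ground squirrels > spawning salmon > ant nests.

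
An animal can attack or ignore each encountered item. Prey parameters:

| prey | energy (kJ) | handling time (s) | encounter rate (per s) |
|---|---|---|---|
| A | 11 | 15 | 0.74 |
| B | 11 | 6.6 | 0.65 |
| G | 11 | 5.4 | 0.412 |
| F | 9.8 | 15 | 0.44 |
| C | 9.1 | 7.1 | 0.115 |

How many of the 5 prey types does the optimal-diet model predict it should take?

E/h in descending order: G 2.04, B 1.67, C 1.28, A 0.733, F 0.653 kJ/s. The optimal diet is the largest prefix of this list for which every included type satisfies E_i/h_i > R on the types above it.
Rate on top 1: 1.405. B: 1.67 > 1.405 → include.
Rate on top 2: 1.555. C: 1.28 < 1.555 → exclude; stop.
Optimal diet: G, B — 2 of 5 types.

2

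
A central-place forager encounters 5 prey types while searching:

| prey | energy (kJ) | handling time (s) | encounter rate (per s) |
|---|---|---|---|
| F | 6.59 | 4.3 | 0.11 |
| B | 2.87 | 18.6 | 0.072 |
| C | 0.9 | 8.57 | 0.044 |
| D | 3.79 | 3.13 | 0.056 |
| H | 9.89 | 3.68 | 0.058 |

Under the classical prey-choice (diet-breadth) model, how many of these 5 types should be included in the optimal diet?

3

Profitabilities (E/h, kJ/s): H 2.69, F 1.53, D 1.21, B 0.154, C 0.105. Add prey in this order while the next type's profitability exceeds the intake rate on those already taken.
Rate on top 1: 0.4727. F: 1.53 > 0.4727 → include.
Rate on top 2: 0.77. D: 1.21 > 0.77 → include.
Rate on top 3: 0.8115. B: 0.154 < 0.8115 → exclude; stop.
Optimal diet: H, F, D — 3 of 5 types.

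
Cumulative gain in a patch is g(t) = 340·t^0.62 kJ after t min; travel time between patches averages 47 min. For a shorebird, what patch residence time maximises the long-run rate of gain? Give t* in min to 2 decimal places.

Maximise g(t)/(T+t): set derivative to zero → g'(t)(T+t) = g(t).
g'(t) = 0.62·340·t^-0.38. Setting 0.62·340·t^-0.38 = 340·t^0.62/(47+t) gives 0.62(47+t) = t, so 0.38·t = 0.62×47.
t* = 0.62×47/0.38 = 76.68 min.

76.68 min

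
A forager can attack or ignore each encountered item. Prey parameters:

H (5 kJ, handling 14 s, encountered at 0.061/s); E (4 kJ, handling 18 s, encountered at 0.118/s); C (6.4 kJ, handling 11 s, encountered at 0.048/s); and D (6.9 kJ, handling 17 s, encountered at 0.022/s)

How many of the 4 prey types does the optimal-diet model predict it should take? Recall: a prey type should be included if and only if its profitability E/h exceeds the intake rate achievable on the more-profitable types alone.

3

E/h in descending order: C 0.582, D 0.406, H 0.357, E 0.222 kJ/s. The optimal diet is the largest prefix of this list for which every included type satisfies E_i/h_i > R on the types above it.
Rate on top 1: 0.201. D: 0.406 > 0.201 → include.
Rate on top 2: 0.2413. H: 0.357 > 0.2413 → include.
Rate on top 3: 0.2772. E: 0.222 < 0.2772 → exclude; stop.
Optimal diet: C, D, H — 3 of 4 types.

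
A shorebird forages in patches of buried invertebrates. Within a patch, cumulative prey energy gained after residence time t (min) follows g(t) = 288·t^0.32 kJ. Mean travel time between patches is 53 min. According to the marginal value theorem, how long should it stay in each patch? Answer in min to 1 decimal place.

Maximise g(t)/(T+t): set derivative to zero → g'(t)(T+t) = g(t).
g'(t) = 0.32·288·t^-0.68. Setting 0.32·288·t^-0.68 = 288·t^0.32/(53+t) gives 0.32(53+t) = t, so 0.68·t = 0.32×53.
t* = 0.32×53/0.68 = 24.94 min.

24.9 min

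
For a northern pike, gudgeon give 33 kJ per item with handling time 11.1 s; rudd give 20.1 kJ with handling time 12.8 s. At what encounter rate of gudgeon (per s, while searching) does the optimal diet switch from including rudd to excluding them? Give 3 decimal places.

0.101 per s

Drop rudd once their profitability E₂/h₂ falls below the rate achievable on gudgeon alone: E₂/h₂ = λE₁/(1 + λh₁).
Solve for λ: λE₁h₂ = E₂(1 + λh₁) → λ(E₁h₂ − E₂h₁) = E₂ → λ = E₂/(E₁h₂ − E₂h₁).
λ = 20.1/(33×12.8 − 20.1×11.1) = 20.1/199.3 = 0.1009 per s.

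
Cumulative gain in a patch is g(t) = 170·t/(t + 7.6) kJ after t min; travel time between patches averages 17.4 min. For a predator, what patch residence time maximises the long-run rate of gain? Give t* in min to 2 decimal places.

11.50 min

By the marginal value theorem, leave when the instantaneous gain rate g'(t) equals the habitat-wide average g(t)/(T + t).
g'(t) = 170·7.6/(t + 7.6)². Setting 170·7.6/(t+7.6)² = 170t/[(t+7.6)(17.4+t)] gives 7.6(17.4+t) = t(t+7.6), so t² = 7.6×17.4 = 132.2.
t* = √132.2 = 11.5 min.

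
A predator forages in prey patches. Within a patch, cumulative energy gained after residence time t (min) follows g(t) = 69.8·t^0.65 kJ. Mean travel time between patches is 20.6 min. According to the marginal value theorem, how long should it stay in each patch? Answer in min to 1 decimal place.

Maximise g(t)/(T+t): set derivative to zero → g'(t)(T+t) = g(t).
g'(t) = 0.65·69.8·t^-0.35. Setting 0.65·69.8·t^-0.35 = 69.8·t^0.65/(20.6+t) gives 0.65(20.6+t) = t, so 0.35·t = 0.65×20.6.
t* = 0.65×20.6/0.35 = 38.26 min.

38.3 min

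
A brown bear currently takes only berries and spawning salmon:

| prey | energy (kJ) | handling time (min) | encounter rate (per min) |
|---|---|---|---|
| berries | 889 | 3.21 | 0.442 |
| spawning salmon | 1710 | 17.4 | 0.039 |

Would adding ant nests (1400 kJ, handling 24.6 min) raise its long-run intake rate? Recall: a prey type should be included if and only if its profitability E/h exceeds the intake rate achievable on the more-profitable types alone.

No

Intake rate on the current diet: R = (0.442×889 + 0.039×1710) / (1 + 0.442×3.21 + 0.039×17.4) = 459.6/3.097 = 148.4 kJ/min.
Profitability of ant nests: 1400/24.6 = 56.91 kJ/min.
56.91 < 148.4, so adding ant nests would lower the average — exclude it.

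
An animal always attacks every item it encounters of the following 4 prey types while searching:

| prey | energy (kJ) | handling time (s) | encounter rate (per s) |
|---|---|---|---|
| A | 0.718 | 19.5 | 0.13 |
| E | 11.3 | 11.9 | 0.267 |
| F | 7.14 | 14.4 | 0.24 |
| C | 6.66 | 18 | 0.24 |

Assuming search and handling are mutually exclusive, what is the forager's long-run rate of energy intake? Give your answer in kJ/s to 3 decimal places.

0.443 kJ/s

R = Σλ_iE_i / (1 + Σλ_ih_i)
Numerator: 0.13×0.718 + 0.267×11.3 + 0.24×7.14 + 0.24×6.66 = 6.422
Denominator: 1 + 0.13×19.5 + 0.267×11.9 + 0.24×14.4 + 0.24×18 = 14.49
R = 6.422/14.49 = 0.4433 kJ/s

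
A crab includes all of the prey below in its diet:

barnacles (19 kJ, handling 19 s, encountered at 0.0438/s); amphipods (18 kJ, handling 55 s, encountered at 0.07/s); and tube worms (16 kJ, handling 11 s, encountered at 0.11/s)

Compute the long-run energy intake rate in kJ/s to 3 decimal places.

0.559 kJ/s

R = Σλ_iE_i / (1 + Σλ_ih_i)
Numerator: 0.0438×19 + 0.07×18 + 0.11×16 = 3.852
Denominator: 1 + 0.0438×19 + 0.07×55 + 0.11×11 = 6.892
R = 3.852/6.892 = 0.5589 kJ/s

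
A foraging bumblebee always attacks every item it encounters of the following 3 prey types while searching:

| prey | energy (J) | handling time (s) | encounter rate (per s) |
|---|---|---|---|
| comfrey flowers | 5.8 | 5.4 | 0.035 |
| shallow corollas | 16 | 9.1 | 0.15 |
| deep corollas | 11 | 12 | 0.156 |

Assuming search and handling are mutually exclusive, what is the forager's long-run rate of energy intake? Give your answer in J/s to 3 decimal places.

0.976 J/s

R = (0.035×5.8 + 0.15×16 + 0.156×11) / (1 + 0.035×5.4 + 0.15×9.1 + 0.156×12) = 4.319/4.426 = 0.9758 J/s.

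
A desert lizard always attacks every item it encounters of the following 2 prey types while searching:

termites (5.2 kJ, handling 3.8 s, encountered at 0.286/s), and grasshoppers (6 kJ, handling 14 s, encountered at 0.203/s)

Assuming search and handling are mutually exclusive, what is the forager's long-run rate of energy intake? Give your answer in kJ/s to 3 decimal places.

0.549 kJ/s

R = Σλ_iE_i / (1 + Σλ_ih_i)
Numerator: 0.286×5.2 + 0.203×6 = 2.705
Denominator: 1 + 0.286×3.8 + 0.203×14 = 4.929
R = 2.705/4.929 = 0.5489 kJ/s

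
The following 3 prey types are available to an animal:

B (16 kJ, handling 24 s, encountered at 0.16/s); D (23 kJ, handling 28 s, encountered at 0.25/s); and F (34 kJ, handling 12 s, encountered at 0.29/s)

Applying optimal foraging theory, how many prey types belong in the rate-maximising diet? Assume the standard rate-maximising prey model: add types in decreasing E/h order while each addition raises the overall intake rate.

1

E/h in descending order: F 2.83, D 0.821, B 0.667 kJ/s. The optimal diet is the largest prefix of this list for which every included type satisfies E_i/h_i > R on the types above it.
Rate on top 1: 2.201. D: 0.821 < 2.201 → exclude; stop.
Optimal diet: F — 1 of 3 types.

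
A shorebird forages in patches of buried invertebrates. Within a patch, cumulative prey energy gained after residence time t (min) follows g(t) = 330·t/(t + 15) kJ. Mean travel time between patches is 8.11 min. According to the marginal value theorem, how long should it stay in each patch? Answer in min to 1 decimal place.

11.0 min

By the marginal value theorem, leave when the instantaneous gain rate g'(t) equals the habitat-wide average g(t)/(T + t).
g'(t) = 330·15/(t + 15)². Setting 330·15/(t+15)² = 330t/[(t+15)(8.11+t)] gives 15(8.11+t) = t(t+15), so t² = 15×8.11 = 121.6.
t* = √121.6 = 11.03 min.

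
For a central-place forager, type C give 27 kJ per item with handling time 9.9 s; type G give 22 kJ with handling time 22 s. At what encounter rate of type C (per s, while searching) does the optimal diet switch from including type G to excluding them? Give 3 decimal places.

0.058 per s

At the threshold, the rate on type C alone equals the profitability of type G: λ·27/(1 + λ·9.9) = 22/22 = 1.
Rearranging, λ(27 − 1×9.9) = 1, so λ = 1/17.1 = 0.05848 per s.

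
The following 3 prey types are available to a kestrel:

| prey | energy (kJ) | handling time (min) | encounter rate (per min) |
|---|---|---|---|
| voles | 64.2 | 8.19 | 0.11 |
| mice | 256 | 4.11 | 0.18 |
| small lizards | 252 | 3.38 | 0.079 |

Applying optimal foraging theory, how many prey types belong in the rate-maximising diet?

2

Profitabilities (E/h, kJ/min): small lizards 74.6, mice 62.3, voles 7.84. Add prey in this order while the next type's profitability exceeds the intake rate on those already taken.
Rate on top 1: 15.71. mice: 62.3 > 15.71 → include.
Rate on top 2: 32.88. voles: 7.84 < 32.88 → exclude; stop.
Optimal diet: small lizards, mice — 2 of 3 types.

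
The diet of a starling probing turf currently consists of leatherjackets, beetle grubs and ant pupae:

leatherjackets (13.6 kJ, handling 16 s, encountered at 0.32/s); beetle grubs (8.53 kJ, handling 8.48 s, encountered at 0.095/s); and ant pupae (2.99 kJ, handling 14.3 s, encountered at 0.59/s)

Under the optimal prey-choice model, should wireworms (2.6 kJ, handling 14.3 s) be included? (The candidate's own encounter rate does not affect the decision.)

No

On leatherjackets, beetle grubs and ant pupae alone, R = ΣλE/(1+Σλh) = 6.926/15.36 = 0.4509 kJ/s.
wireworms: E/h = 2.6/14.3 = 0.1818 kJ/s.
0.1818 < 0.4509, so adding wireworms would lower the average — exclude it.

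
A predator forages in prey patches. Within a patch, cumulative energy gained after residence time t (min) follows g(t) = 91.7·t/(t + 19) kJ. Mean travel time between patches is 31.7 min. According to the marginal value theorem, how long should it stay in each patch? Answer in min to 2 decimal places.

Maximise g(t)/(T+t): set derivative to zero → g'(t)(T+t) = g(t).
g'(t) = 91.7·19/(t + 19)². Setting 91.7·19/(t+19)² = 91.7t/[(t+19)(31.7+t)] gives 19(31.7+t) = t(t+19), so t² = 19×31.7 = 602.3.
t* = √602.3 = 24.54 min.

24.54 min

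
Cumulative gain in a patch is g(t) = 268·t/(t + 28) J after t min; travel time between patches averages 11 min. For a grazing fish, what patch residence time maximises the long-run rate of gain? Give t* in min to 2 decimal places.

17.55 min

Optimal t* satisfies g'(t*) = g(t*)/(T + t*).
g'(t) = 268·28/(t + 28)². Setting 268·28/(t+28)² = 268t/[(t+28)(11+t)] gives 28(11+t) = t(t+28), so t² = 28×11 = 308.
t* = √308 = 17.55 min.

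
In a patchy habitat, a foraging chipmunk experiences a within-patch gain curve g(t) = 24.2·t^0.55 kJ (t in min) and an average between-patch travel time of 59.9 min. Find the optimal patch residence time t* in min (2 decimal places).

By the marginal value theorem, leave when the instantaneous gain rate g'(t) equals the habitat-wide average g(t)/(T + t).
g'(t) = 0.55·24.2·t^-0.45. Setting 0.55·24.2·t^-0.45 = 24.2·t^0.55/(59.9+t) gives 0.55(59.9+t) = t, so 0.45·t = 0.55×59.9.
t* = 0.55×59.9/0.45 = 73.21 min.

73.21 min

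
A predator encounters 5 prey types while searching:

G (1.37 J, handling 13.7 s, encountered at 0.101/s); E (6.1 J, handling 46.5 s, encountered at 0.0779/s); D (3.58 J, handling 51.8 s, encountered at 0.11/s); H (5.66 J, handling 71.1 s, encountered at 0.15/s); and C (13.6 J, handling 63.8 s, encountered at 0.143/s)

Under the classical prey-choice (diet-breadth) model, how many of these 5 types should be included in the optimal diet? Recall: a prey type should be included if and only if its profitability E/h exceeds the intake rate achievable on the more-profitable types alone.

E/h in descending order: C 0.213, E 0.131, G 0.1, H 0.0796, D 0.0691 J/s. The optimal diet is the largest prefix of this list for which every included type satisfies E_i/h_i > R on the types above it.
Rate on top 1: 0.1921. E: 0.131 < 0.1921 → exclude; stop.
Optimal diet: C — 1 of 5 types.

1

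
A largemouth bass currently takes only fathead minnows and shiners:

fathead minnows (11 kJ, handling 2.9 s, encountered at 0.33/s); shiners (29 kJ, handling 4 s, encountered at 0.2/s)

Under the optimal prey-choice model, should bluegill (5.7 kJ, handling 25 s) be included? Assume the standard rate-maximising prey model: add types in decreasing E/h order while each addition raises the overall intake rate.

Current rate: (0.33×11 + 0.2×29)/(1 + 0.33×2.9 + 0.2×4) = 3.42 kJ/s.
Profitability of bluegill: 5.7/25 = 0.228 kJ/s.
0.228 < 3.42, so adding bluegill would lower the average — exclude it.

No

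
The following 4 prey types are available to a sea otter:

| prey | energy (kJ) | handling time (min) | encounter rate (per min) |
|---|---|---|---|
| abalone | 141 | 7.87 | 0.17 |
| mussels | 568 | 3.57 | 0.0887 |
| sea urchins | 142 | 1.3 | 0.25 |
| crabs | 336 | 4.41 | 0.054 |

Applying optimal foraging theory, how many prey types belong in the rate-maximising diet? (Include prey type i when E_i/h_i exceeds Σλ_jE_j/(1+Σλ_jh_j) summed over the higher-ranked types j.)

3

E/h in descending order: mussels 159, sea urchins 109, crabs 76.2, abalone 17.9 kJ/min. The optimal diet is the largest prefix of this list for which every included type satisfies E_i/h_i > R on the types above it.
Rate on top 1: 38.26. sea urchins: 109 > 38.26 → include.
Rate on top 2: 52.31. crabs: 76.2 > 52.31 → include.
Rate on top 3: 55.34. abalone: 17.9 < 55.34 → exclude; stop.
Optimal diet: mussels, sea urchins, crabs — 3 of 4 types.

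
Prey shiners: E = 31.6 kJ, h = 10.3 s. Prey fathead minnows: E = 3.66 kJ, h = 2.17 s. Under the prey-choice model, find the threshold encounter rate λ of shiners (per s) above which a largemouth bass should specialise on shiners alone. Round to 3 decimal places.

0.119 per s

The zero-one rule: include fathead minnows iff E₂/h₂ > λE₁/(1+λh₁). Equality gives the switch point.
λE₁h₂ = E₂ + λE₂h₁ ⇒ λ = E₂/(E₁h₂ − E₂h₁) = 3.66/(68.57 − 37.7) = 0.1185 per s.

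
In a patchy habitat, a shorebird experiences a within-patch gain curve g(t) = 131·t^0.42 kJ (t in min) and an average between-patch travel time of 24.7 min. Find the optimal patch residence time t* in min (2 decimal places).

Maximise g(t)/(T+t): set derivative to zero → g'(t)(T+t) = g(t).
g'(t) = 0.42·131·t^-0.58. Setting 0.42·131·t^-0.58 = 131·t^0.42/(24.7+t) gives 0.42(24.7+t) = t, so 0.58·t = 0.42×24.7.
t* = 0.42×24.7/0.58 = 17.89 min.

17.89 min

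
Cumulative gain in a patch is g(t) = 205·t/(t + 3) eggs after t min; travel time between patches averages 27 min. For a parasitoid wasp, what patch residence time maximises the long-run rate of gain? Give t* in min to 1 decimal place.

Maximise g(t)/(T+t): set derivative to zero → g'(t)(T+t) = g(t).
g'(t) = 205·3/(t + 3)². Setting 205·3/(t+3)² = 205t/[(t+3)(27+t)] gives 3(27+t) = t(t+3), so t² = 3×27 = 81.
t* = √81 = 9 min.

9.0 min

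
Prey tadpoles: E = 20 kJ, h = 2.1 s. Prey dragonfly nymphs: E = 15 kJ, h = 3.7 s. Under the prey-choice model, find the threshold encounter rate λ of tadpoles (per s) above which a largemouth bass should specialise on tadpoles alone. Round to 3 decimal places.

0.353 per s

The zero-one rule: include dragonfly nymphs iff E₂/h₂ > λE₁/(1+λh₁). Equality gives the switch point.
λE₁h₂ = E₂ + λE₂h₁ ⇒ λ = E₂/(E₁h₂ − E₂h₁) = 15/(74 − 31.5) = 0.3529 per s.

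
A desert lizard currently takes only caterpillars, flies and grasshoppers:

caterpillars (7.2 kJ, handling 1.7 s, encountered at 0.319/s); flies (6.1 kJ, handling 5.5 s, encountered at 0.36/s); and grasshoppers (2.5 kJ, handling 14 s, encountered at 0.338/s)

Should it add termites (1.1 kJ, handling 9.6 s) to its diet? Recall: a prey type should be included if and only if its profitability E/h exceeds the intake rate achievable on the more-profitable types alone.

No

On caterpillars, flies and grasshoppers alone, R = ΣλE/(1+Σλh) = 5.338/8.254 = 0.6467 kJ/s.
termites: E/h = 1.1/9.6 = 0.1146 kJ/s.
0.1146 < 0.6467, so adding termites would lower the average — exclude it.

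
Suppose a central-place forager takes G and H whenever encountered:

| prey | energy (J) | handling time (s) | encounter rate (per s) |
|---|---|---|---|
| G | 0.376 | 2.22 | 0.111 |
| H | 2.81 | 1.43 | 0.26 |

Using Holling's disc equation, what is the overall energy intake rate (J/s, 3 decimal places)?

0.477 J/s

R = Σλ_iE_i / (1 + Σλ_ih_i)
Numerator: 0.111×0.376 + 0.26×2.81 = 0.7723
Denominator: 1 + 0.111×2.22 + 0.26×1.43 = 1.618
R = 0.7723/1.618 = 0.4773 J/s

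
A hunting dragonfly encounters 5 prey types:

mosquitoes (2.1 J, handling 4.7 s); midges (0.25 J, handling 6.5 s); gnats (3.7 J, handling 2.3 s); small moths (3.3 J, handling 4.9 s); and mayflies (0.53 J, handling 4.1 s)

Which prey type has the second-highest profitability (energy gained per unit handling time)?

In descending order of E/h:
gnats: 3.7/2.3 = 1.61 J/s
small moths: 3.3/4.9 = 0.673 J/s
mosquitoes: 2.1/4.7 = 0.447 J/s
mayflies: 0.53/4.1 = 0.129 J/s
midges: 0.25/6.5 = 0.0385 J/s

small moths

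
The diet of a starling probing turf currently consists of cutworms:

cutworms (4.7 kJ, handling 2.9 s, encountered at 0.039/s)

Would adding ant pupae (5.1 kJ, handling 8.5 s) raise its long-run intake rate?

Current rate: (0.039×4.7)/(1 + 0.039×2.9) = 0.1647 kJ/s.
ant pupae: E/h = 5.1/8.5 = 0.6 kJ/s.
0.6 > 0.1647, so adding ant pupae raises the average — include it.

Yes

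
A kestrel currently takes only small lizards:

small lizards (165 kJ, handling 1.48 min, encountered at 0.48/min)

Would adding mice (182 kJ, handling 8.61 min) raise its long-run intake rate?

On small lizards alone, R = ΣλE/(1+Σλh) = 79.2/1.71 = 46.3 kJ/min.
Profitability of mice: 182/8.61 = 21.14 kJ/min.
21.14 < 46.3, so adding mice would lower the average — exclude it.

No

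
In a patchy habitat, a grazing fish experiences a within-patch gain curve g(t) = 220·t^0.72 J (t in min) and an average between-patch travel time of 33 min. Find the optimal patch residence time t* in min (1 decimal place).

84.9 min

Optimal t* satisfies g'(t*) = g(t*)/(T + t*).
g'(t) = 0.72·220·t^-0.28. Setting 0.72·220·t^-0.28 = 220·t^0.72/(33+t) gives 0.72(33+t) = t, so 0.28·t = 0.72×33.
t* = 0.72×33/0.28 = 84.86 min.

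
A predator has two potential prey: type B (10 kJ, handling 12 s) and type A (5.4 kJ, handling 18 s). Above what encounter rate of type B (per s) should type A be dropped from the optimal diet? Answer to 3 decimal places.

At the threshold, the rate on type B alone equals the profitability of type A: λ·10/(1 + λ·12) = 5.4/18 = 0.3.
Rearranging, λ(10 − 0.3×12) = 0.3, so λ = 0.3/6.4 = 0.04688 per s.

0.047 per s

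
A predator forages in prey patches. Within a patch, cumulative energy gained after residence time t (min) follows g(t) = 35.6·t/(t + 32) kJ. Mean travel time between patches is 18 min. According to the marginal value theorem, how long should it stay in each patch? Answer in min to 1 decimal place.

By the marginal value theorem, leave when the instantaneous gain rate g'(t) equals the habitat-wide average g(t)/(T + t).
g'(t) = 35.6·32/(t + 32)². Setting 35.6·32/(t+32)² = 35.6t/[(t+32)(18+t)] gives 32(18+t) = t(t+32), so t² = 32×18 = 576.
t* = √576 = 24 min.

24.0 min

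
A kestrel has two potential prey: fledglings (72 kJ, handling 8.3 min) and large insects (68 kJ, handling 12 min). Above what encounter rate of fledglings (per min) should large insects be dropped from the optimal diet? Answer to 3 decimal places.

0.227 per min

Drop large insects once their profitability E₂/h₂ falls below the rate achievable on fledglings alone: E₂/h₂ = λE₁/(1 + λh₁).
Solve for λ: λE₁h₂ = E₂(1 + λh₁) → λ(E₁h₂ − E₂h₁) = E₂ → λ = E₂/(E₁h₂ − E₂h₁).
λ = 68/(72×12 − 68×8.3) = 68/299.6 = 0.227 per min.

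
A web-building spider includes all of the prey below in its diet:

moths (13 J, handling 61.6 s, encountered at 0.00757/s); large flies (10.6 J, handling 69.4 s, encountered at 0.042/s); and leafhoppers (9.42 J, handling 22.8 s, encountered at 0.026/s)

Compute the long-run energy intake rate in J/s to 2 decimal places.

Energy encountered per unit search time: 0.00757×13 + 0.042×10.6 + 0.026×9.42 = 0.7885 J/s.
Handling time per unit search time: 0.00757×61.6 + 0.042×69.4 + 0.026×22.8 = 3.974.
Rate = 0.7885/(1 + 3.974) = 0.1585 J/s.

0.16 J/s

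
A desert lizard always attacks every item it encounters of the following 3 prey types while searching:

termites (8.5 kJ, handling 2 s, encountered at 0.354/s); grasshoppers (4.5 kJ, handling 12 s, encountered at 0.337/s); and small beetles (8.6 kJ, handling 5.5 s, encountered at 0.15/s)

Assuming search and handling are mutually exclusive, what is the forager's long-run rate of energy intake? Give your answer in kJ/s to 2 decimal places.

Energy encountered per unit search time: 0.354×8.5 + 0.337×4.5 + 0.15×8.6 = 5.816 kJ/s.
Handling time per unit search time: 0.354×2 + 0.337×12 + 0.15×5.5 = 5.577.
Rate = 5.816/(1 + 5.577) = 0.8842 kJ/s.

0.88 kJ/s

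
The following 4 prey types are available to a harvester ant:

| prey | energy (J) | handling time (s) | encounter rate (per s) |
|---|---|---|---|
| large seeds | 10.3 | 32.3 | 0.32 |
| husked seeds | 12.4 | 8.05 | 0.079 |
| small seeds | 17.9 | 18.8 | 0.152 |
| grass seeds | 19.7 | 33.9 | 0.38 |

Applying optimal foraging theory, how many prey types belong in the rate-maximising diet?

2

Rank by E/h (J/s): husked seeds 1.54, small seeds 0.952, grass seeds 0.581, large seeds 0.319. Include each in turn until the next type's E/h falls below the running intake rate.
Rate on top 1: 0.5988. small seeds: 0.952 > 0.5988 → include.
Rate on top 2: 0.8235. grass seeds: 0.581 < 0.8235 → exclude; stop.
Optimal diet: husked seeds, small seeds — 2 of 4 types.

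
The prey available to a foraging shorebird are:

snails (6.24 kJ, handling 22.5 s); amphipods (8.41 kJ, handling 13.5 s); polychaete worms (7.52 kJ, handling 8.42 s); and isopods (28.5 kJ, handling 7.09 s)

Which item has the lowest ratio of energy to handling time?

snails

Profitability E/h (kJ/s): snails = 6.24/22.5 = 0.277, amphipods = 8.41/13.5 = 0.623, polychaete worms = 7.52/8.42 = 0.893, isopods = 28.5/7.09 = 4.02.
Ranked: isopods > polychaete worms > amphipods > snails.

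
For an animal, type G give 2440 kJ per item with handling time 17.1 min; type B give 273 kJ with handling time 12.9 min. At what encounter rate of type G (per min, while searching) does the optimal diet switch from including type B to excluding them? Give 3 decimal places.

0.010 per min

The zero-one rule: include type B iff E₂/h₂ > λE₁/(1+λh₁). Equality gives the switch point.
λE₁h₂ = E₂ + λE₂h₁ ⇒ λ = E₂/(E₁h₂ − E₂h₁) = 273/(3.148e+04 − 4668) = 0.01018 per min.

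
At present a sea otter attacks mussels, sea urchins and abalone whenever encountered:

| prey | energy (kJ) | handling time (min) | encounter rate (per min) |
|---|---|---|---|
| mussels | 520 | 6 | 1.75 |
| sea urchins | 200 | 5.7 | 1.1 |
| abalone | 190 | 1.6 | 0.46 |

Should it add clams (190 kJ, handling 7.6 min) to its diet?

No

On mussels, sea urchins and abalone alone, R = ΣλE/(1+Σλh) = 1217/18.51 = 65.78 kJ/min.
Profitability of clams: 190/7.6 = 25 kJ/min.
25 < 65.78, so adding clams would lower the average — exclude it.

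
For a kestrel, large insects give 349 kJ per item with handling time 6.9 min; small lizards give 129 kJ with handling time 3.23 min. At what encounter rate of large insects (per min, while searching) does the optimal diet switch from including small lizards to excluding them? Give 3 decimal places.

0.544 per min

At the threshold, the rate on large insects alone equals the profitability of small lizards: λ·349/(1 + λ·6.9) = 129/3.23 = 39.94.
Rearranging, λ(349 − 39.94×6.9) = 39.94, so λ = 39.94/73.43 = 0.5439 per min.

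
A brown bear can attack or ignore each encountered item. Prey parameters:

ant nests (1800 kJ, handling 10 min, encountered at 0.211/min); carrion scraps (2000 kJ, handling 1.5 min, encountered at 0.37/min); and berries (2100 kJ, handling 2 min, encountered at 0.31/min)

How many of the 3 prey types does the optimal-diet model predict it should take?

2

E/h in descending order: carrion scraps 1.33e+03, berries 1.05e+03, ant nests 180 kJ/min. The optimal diet is the largest prefix of this list for which every included type satisfies E_i/h_i > R on the types above it.
Rate on top 1: 475.9. berries: 1.05e+03 > 475.9 → include.
Rate on top 2: 639.5. ant nests: 180 < 639.5 → exclude; stop.
Optimal diet: carrion scraps, berries — 2 of 3 types.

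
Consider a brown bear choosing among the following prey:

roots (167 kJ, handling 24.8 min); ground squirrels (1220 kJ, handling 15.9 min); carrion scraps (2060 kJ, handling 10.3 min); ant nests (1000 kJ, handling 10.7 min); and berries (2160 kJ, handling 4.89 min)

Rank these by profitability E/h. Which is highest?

Profitability E/h (kJ/min): roots = 167/24.8 = 6.73, ground squirrels = 1220/15.9 = 76.7, carrion scraps = 2060/10.3 = 200, ant nests = 1000/10.7 = 93.5, berries = 2160/4.89 = 442.
Ranked: berries > carrion scraps > ant nests > ground squirrels > roots.

berries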